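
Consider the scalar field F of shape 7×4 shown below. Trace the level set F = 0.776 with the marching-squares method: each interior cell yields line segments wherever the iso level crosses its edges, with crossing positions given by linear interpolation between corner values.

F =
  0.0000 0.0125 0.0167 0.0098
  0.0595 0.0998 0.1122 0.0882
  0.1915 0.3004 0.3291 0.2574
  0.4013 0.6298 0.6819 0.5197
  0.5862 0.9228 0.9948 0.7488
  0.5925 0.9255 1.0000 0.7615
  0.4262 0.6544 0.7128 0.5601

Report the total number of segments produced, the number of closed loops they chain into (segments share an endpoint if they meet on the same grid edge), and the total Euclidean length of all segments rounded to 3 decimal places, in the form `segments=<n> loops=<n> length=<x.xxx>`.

segments=8 loops=1 length=7.774

cell (3,0): code 0100 → (3.499,1.000)–(4.000,0.564)
cell (3,1): code 1100 → (3.301,2.000)–(3.499,1.000)
cell (3,2): code 1000 → (4.000,2.889)–(3.301,2.000)
cell (4,0): code 0110 → (4.000,0.564)–(5.000,0.551)
cell (4,2): code 1001 → (5.000,2.939)–(4.000,2.889)
cell (5,0): code 0010 → (5.000,0.551)–(5.551,1.000)
cell (5,1): code 0011 → (5.551,1.000)–(5.780,2.000)
cell (5,2): code 0001 → (5.780,2.000)–(5.000,2.939)
total: 8 segments, chained into 1 closed loop(s), length Σ = 7.774124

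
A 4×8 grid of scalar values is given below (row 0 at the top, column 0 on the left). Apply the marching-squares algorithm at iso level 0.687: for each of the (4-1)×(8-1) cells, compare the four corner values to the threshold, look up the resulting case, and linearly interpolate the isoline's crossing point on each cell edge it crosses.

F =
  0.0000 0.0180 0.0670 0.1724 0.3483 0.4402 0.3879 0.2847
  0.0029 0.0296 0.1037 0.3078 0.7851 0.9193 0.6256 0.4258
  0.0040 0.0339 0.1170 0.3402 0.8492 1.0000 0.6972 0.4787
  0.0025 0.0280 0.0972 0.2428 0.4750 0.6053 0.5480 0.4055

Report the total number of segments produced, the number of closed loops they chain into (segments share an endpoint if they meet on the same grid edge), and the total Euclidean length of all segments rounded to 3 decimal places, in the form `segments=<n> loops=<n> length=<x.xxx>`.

segments=10 loops=1 length=7.223

cell (0,3): code 0100 → (0.775,4.000)–(1.000,3.794)
cell (0,4): code 1100 → (0.515,5.000)–(0.775,4.000)
cell (0,5): code 1000 → (1.000,5.791)–(0.515,5.000)
cell (1,3): code 0110 → (1.000,3.794)–(2.000,3.681)
cell (1,5): code 1101 → (1.858,6.000)–(1.000,5.791)
cell (1,6): code 1000 → (2.000,6.047)–(1.858,6.000)
cell (2,3): code 0010 → (2.000,3.681)–(2.433,4.000)
cell (2,4): code 0011 → (2.433,4.000)–(2.793,5.000)
cell (2,5): code 0011 → (2.793,5.000)–(2.068,6.000)
cell (2,6): code 0001 → (2.068,6.000)–(2.000,6.047)
total: 10 segments, chained into 1 closed loop(s), length Σ = 7.222834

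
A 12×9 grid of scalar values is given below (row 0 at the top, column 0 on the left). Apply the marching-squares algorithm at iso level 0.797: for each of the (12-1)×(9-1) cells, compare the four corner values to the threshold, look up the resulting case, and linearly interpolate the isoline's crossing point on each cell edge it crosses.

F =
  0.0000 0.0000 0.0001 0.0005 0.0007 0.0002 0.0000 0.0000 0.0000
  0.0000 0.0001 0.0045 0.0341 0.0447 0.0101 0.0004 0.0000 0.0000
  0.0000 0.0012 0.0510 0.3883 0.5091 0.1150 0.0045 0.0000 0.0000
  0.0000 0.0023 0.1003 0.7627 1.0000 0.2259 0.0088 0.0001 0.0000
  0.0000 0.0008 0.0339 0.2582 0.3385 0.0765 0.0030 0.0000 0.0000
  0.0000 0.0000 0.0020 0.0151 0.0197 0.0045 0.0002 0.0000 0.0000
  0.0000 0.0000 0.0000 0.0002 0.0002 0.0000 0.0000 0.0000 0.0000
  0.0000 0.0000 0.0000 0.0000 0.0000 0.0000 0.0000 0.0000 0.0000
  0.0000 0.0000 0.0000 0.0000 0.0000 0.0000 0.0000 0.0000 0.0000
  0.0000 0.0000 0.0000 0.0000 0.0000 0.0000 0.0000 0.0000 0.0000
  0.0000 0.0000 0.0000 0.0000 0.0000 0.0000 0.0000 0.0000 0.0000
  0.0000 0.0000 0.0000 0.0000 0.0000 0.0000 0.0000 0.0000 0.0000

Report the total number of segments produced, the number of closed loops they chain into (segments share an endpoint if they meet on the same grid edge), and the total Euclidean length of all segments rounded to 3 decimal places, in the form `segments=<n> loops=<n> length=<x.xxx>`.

segments=4 loops=1 length=2.752

cell (2,3): code 0100 → (2.586,4.000)–(3.000,3.145)
cell (2,4): code 1000 → (3.000,4.262)–(2.586,4.000)
cell (3,3): code 0010 → (3.000,3.145)–(3.307,4.000)
cell (3,4): code 0001 → (3.307,4.000)–(3.000,4.262)
total: 4 segments, chained into 1 closed loop(s), length Σ = 2.752329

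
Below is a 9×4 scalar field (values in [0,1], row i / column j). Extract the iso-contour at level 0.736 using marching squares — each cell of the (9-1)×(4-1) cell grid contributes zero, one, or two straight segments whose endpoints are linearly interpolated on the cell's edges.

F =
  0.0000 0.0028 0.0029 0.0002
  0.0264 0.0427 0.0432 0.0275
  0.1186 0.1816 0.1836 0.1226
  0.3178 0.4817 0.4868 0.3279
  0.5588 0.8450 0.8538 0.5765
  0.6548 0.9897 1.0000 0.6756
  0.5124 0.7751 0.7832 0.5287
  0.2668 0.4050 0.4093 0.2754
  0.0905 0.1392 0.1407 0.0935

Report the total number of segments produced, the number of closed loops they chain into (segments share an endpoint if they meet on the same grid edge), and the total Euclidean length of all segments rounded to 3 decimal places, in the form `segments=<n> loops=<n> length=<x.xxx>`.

cell (3,0): code 0100 → (3.700,1.000)–(4.000,0.619)
cell (3,1): code 1100 → (3.679,2.000)–(3.700,1.000)
cell (3,2): code 1000 → (4.000,2.425)–(3.679,2.000)
cell (4,0): code 0110 → (4.000,0.619)–(5.000,0.242)
cell (4,2): code 1001 → (5.000,2.814)–(4.000,2.425)
cell (5,0): code 0110 → (5.000,0.242)–(6.000,0.851)
cell (5,2): code 1001 → (6.000,2.185)–(5.000,2.814)
cell (6,0): code 0010 → (6.000,0.851)–(6.106,1.000)
cell (6,1): code 0011 → (6.106,1.000)–(6.126,2.000)
cell (6,2): code 0001 → (6.126,2.000)–(6.000,2.185)
total: 10 segments, chained into 1 closed loop(s), length Σ = 7.917883

segments=10 loops=1 length=7.918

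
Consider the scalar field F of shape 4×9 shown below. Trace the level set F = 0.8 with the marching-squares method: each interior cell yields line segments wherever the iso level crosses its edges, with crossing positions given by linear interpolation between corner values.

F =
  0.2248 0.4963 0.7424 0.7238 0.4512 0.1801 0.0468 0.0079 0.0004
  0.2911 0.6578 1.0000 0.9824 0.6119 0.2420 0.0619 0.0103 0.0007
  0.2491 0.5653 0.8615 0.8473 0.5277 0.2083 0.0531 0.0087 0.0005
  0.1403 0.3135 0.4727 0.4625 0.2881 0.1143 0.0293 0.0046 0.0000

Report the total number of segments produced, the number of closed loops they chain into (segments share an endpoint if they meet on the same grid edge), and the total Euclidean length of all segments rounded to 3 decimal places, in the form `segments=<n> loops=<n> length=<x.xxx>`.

segments=8 loops=1 length=6.415

cell (0,1): code 0100 → (0.224,2.000)–(1.000,1.416)
cell (0,2): code 1100 → (0.295,3.000)–(0.224,2.000)
cell (0,3): code 1000 → (1.000,3.492)–(0.295,3.000)
cell (1,1): code 0110 → (1.000,1.416)–(2.000,1.792)
cell (1,3): code 1001 → (2.000,3.148)–(1.000,3.492)
cell (2,1): code 0010 → (2.000,1.792)–(2.158,2.000)
cell (2,2): code 0011 → (2.158,2.000)–(2.123,3.000)
cell (2,3): code 0001 → (2.123,3.000)–(2.000,3.148)
total: 8 segments, chained into 1 closed loop(s), length Σ = 6.414753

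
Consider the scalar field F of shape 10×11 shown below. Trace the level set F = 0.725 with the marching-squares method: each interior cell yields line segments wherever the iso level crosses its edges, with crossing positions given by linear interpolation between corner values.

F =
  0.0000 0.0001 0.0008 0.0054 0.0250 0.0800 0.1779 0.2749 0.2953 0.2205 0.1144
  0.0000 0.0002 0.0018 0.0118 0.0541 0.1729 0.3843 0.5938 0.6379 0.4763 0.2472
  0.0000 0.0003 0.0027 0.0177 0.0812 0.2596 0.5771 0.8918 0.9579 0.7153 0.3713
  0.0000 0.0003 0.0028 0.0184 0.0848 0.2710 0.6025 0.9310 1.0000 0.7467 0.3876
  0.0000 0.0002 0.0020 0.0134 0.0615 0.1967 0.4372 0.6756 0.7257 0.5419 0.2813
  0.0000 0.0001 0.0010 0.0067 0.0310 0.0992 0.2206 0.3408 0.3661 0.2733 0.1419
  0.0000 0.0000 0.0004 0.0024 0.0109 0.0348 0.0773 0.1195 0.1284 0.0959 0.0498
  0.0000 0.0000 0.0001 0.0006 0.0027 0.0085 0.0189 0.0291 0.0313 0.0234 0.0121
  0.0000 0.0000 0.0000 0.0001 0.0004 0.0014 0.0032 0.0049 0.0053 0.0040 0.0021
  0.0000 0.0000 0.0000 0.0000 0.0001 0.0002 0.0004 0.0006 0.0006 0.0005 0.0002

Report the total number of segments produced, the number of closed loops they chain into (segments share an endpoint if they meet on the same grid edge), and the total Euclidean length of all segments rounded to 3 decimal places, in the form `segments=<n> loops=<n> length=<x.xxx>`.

segments=12 loops=1 length=8.505

cell (1,6): code 0100 → (1.440,7.000)–(2.000,6.470)
cell (1,7): code 1100 → (1.272,8.000)–(1.440,7.000)
cell (1,8): code 1000 → (2.000,8.960)–(1.272,8.000)
cell (2,6): code 0110 → (2.000,6.470)–(3.000,6.373)
cell (2,8): code 1101 → (2.309,9.000)–(2.000,8.960)
cell (2,9): code 1000 → (3.000,9.060)–(2.309,9.000)
cell (3,6): code 0010 → (3.000,6.373)–(3.807,7.000)
cell (3,7): code 0111 → (3.807,7.000)–(4.000,7.986)
cell (3,8): code 1011 → (4.000,8.004)–(3.106,9.000)
cell (3,9): code 0001 → (3.106,9.000)–(3.000,9.060)
cell (4,7): code 0010 → (4.000,7.986)–(4.002,8.000)
cell (4,8): code 0001 → (4.002,8.000)–(4.000,8.004)
total: 12 segments, chained into 1 closed loop(s), length Σ = 8.504922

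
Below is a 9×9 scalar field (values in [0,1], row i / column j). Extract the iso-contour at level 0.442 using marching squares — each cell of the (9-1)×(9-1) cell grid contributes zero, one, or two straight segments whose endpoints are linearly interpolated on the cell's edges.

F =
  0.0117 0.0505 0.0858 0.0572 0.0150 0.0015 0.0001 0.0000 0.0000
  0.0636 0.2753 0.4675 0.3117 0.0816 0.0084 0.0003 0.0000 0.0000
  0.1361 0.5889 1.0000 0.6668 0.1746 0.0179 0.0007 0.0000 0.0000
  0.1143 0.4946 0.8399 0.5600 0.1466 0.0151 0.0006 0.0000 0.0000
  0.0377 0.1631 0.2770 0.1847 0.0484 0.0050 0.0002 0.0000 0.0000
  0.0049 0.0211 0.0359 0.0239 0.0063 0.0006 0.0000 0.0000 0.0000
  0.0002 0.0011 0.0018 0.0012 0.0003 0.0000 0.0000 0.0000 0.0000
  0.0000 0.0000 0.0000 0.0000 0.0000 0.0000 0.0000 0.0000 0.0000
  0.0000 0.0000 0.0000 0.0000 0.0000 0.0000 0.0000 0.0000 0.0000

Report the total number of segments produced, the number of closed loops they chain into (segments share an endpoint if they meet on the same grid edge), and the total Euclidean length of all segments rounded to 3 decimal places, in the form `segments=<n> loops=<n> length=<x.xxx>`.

segments=12 loops=1 length=8.488

cell (0,1): code 0100 → (0.933,2.000)–(1.000,1.867)
cell (0,2): code 1000 → (1.000,2.164)–(0.933,2.000)
cell (1,0): code 0100 → (1.532,1.000)–(2.000,0.676)
cell (1,1): code 1110 → (1.000,1.867)–(1.532,1.000)
cell (1,2): code 1101 → (1.367,3.000)–(1.000,2.164)
cell (1,3): code 1000 → (2.000,3.457)–(1.367,3.000)
cell (2,0): code 0110 → (2.000,0.676)–(3.000,0.862)
cell (2,3): code 1001 → (3.000,3.285)–(2.000,3.457)
cell (3,0): code 0010 → (3.000,0.862)–(3.159,1.000)
cell (3,1): code 0011 → (3.159,1.000)–(3.707,2.000)
cell (3,2): code 0011 → (3.707,2.000)–(3.314,3.000)
cell (3,3): code 0001 → (3.314,3.000)–(3.000,3.285)
total: 12 segments, chained into 1 closed loop(s), length Σ = 8.487840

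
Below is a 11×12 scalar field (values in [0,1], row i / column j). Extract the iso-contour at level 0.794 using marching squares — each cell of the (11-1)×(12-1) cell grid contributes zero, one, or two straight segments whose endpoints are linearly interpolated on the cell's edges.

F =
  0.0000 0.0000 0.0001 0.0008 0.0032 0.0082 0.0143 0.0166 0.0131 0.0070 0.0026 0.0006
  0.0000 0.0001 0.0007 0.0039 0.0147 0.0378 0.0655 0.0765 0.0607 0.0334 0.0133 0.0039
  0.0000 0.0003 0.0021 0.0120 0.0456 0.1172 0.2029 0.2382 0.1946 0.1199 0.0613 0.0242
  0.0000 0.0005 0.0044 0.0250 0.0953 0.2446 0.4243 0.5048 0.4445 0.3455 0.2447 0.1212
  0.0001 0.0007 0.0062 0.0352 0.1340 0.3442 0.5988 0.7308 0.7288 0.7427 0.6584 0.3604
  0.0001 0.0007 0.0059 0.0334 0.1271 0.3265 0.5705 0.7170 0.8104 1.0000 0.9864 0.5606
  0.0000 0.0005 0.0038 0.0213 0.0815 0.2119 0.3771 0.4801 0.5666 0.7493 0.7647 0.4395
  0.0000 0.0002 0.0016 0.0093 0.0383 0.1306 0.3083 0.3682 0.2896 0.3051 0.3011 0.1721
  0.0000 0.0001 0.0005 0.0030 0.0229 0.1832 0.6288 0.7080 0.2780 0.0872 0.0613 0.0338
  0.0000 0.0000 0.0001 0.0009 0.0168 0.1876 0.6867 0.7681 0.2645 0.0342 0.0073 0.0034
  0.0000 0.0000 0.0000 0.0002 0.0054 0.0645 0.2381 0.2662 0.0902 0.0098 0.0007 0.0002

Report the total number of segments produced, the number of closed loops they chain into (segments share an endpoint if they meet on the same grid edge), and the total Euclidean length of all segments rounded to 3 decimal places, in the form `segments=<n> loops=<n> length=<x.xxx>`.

cell (4,7): code 0100 → (4.799,8.000)–(5.000,7.824)
cell (4,8): code 1100 → (4.199,9.000)–(4.799,8.000)
cell (4,9): code 1100 → (4.413,10.000)–(4.199,9.000)
cell (4,10): code 1000 → (5.000,10.452)–(4.413,10.000)
cell (5,7): code 0010 → (5.000,7.824)–(5.067,8.000)
cell (5,8): code 0011 → (5.067,8.000)–(5.822,9.000)
cell (5,9): code 0011 → (5.822,9.000)–(5.868,10.000)
cell (5,10): code 0001 → (5.868,10.000)–(5.000,10.452)
total: 8 segments, chained into 1 closed loop(s), length Σ = 6.616165

segments=8 loops=1 length=6.616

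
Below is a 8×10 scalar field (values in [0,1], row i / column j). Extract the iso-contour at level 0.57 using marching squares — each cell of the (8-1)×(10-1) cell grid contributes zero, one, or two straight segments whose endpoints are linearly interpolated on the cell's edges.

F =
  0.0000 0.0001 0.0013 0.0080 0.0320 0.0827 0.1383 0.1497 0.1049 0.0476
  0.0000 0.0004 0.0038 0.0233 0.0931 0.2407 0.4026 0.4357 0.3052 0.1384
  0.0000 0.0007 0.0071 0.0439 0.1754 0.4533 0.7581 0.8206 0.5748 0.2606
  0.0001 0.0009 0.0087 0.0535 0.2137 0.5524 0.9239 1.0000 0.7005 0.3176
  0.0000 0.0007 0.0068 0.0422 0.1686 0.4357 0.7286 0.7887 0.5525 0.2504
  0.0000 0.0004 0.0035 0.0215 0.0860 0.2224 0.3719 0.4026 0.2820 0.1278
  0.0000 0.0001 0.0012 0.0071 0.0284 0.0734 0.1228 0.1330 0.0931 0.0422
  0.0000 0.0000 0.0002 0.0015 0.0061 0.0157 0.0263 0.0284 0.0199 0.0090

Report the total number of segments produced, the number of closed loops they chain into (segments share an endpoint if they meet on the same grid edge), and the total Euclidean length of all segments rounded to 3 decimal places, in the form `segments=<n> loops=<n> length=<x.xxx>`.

cell (1,5): code 0100 → (1.471,6.000)–(2.000,5.383)
cell (1,6): code 1100 → (1.349,7.000)–(1.471,6.000)
cell (1,7): code 1100 → (1.982,8.000)–(1.349,7.000)
cell (1,8): code 1000 → (2.000,8.015)–(1.982,8.000)
cell (2,5): code 0110 → (2.000,5.383)–(3.000,5.047)
cell (2,8): code 1001 → (3.000,8.341)–(2.000,8.015)
cell (3,5): code 0110 → (3.000,5.047)–(4.000,5.459)
cell (3,7): code 1011 → (4.000,7.926)–(3.882,8.000)
cell (3,8): code 0001 → (3.882,8.000)–(3.000,8.341)
cell (4,5): code 0010 → (4.000,5.459)–(4.445,6.000)
cell (4,6): code 0011 → (4.445,6.000)–(4.566,7.000)
cell (4,7): code 0001 → (4.566,7.000)–(4.000,7.926)
total: 12 segments, chained into 1 closed loop(s), length Σ = 10.093411

segments=12 loops=1 length=10.093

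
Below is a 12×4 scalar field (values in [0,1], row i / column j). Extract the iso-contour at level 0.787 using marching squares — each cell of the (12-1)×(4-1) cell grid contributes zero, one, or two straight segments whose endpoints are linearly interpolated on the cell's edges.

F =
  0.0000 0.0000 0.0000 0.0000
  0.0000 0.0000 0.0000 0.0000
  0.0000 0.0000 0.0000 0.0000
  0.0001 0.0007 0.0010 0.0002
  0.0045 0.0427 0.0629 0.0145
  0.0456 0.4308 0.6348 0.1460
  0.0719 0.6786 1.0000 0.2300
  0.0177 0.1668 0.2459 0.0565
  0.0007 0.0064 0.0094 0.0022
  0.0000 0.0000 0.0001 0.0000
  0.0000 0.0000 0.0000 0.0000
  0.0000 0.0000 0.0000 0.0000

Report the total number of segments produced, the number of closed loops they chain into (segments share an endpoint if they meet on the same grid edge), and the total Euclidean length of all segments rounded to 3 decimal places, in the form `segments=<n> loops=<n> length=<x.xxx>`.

cell (5,1): code 0100 → (5.417,2.000)–(6.000,1.337)
cell (5,2): code 1000 → (6.000,2.277)–(5.417,2.000)
cell (6,1): code 0010 → (6.000,1.337)–(6.282,2.000)
cell (6,2): code 0001 → (6.282,2.000)–(6.000,2.277)
total: 4 segments, chained into 1 closed loop(s), length Σ = 2.644097

segments=4 loops=1 length=2.644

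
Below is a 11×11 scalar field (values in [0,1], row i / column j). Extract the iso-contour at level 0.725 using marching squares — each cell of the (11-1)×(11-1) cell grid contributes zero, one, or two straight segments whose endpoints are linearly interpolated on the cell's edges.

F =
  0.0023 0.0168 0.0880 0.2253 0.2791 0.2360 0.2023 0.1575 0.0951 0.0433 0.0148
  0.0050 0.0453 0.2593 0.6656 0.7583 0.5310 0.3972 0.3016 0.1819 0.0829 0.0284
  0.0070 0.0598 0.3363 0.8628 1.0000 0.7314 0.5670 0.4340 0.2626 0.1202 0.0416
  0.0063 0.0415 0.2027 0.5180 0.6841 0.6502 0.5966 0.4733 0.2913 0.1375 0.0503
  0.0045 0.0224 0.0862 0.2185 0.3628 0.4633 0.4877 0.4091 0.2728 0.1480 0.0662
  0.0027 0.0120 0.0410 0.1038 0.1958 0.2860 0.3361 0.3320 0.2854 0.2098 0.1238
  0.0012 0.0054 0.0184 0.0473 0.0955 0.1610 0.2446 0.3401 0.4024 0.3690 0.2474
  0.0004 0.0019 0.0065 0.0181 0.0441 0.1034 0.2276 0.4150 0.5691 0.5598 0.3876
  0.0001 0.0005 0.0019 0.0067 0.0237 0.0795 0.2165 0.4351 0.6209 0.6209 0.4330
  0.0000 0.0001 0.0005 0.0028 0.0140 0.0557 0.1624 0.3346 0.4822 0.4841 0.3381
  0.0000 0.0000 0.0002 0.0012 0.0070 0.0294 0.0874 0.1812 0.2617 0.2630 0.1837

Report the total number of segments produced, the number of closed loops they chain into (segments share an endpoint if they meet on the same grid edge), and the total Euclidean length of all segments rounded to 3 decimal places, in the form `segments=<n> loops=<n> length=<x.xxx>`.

segments=10 loops=1 length=6.270

cell (0,3): code 0100 → (0.931,4.000)–(1.000,3.641)
cell (0,4): code 1000 → (1.000,4.147)–(0.931,4.000)
cell (1,2): code 0100 → (1.301,3.000)–(2.000,2.738)
cell (1,3): code 1110 → (1.000,3.641)–(1.301,3.000)
cell (1,4): code 1101 → (1.968,5.000)–(1.000,4.147)
cell (1,5): code 1000 → (2.000,5.039)–(1.968,5.000)
cell (2,2): code 0010 → (2.000,2.738)–(2.400,3.000)
cell (2,3): code 0011 → (2.400,3.000)–(2.871,4.000)
cell (2,4): code 0011 → (2.871,4.000)–(2.079,5.000)
cell (2,5): code 0001 → (2.079,5.000)–(2.000,5.039)
total: 10 segments, chained into 1 closed loop(s), length Σ = 6.269616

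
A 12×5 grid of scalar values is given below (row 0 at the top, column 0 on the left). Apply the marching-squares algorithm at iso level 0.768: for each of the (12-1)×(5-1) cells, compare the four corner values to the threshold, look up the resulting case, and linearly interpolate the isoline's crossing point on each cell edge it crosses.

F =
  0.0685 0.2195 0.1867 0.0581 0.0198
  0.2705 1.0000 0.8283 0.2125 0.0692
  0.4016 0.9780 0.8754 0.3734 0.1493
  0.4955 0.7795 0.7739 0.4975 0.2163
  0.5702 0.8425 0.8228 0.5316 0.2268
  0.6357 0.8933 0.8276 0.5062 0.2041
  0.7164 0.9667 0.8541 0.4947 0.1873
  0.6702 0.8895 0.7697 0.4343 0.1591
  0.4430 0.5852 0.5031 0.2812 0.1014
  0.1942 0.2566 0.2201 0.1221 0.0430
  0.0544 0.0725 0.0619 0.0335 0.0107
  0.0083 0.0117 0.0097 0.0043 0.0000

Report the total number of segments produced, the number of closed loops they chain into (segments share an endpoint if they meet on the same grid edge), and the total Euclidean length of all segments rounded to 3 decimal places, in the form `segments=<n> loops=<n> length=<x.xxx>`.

cell (0,0): code 0100 → (0.703,1.000)–(1.000,0.682)
cell (0,1): code 1100 → (0.906,2.000)–(0.703,1.000)
cell (0,2): code 1000 → (1.000,2.098)–(0.906,2.000)
cell (1,0): code 0110 → (1.000,0.682)–(2.000,0.636)
cell (1,2): code 1001 → (2.000,2.214)–(1.000,2.098)
cell (2,0): code 0110 → (2.000,0.636)–(3.000,0.960)
cell (2,2): code 1001 → (3.000,2.021)–(2.000,2.214)
cell (3,0): code 0110 → (3.000,0.960)–(4.000,0.726)
cell (3,2): code 1001 → (4.000,2.188)–(3.000,2.021)
cell (4,0): code 0110 → (4.000,0.726)–(5.000,0.514)
cell (4,2): code 1001 → (5.000,2.185)–(4.000,2.188)
cell (5,0): code 0110 → (5.000,0.514)–(6.000,0.206)
cell (5,2): code 1001 → (6.000,2.240)–(5.000,2.185)
cell (6,0): code 0110 → (6.000,0.206)–(7.000,0.446)
cell (6,2): code 1001 → (7.000,2.005)–(6.000,2.240)
cell (7,0): code 0010 → (7.000,0.446)–(7.399,1.000)
cell (7,1): code 0011 → (7.399,1.000)–(7.006,2.000)
cell (7,2): code 0001 → (7.006,2.000)–(7.000,2.005)
total: 18 segments, chained into 1 closed loop(s), length Σ = 15.600416

segments=18 loops=1 length=15.600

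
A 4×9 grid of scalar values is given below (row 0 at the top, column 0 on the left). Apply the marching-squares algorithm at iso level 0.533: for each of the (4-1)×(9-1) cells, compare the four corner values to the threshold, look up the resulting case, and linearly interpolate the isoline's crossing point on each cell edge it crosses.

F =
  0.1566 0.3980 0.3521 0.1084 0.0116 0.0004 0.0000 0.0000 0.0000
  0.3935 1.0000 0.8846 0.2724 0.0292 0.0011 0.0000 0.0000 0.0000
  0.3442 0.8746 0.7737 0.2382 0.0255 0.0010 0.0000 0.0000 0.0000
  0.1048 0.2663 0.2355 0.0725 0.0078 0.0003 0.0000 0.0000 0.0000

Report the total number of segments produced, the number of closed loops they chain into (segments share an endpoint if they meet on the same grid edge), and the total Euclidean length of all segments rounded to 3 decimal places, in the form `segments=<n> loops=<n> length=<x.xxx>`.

segments=8 loops=1 length=7.486

cell (0,0): code 0100 → (0.224,1.000)–(1.000,0.230)
cell (0,1): code 1100 → (0.340,2.000)–(0.224,1.000)
cell (0,2): code 1000 → (1.000,2.574)–(0.340,2.000)
cell (1,0): code 0110 → (1.000,0.230)–(2.000,0.356)
cell (1,2): code 1001 → (2.000,2.449)–(1.000,2.574)
cell (2,0): code 0010 → (2.000,0.356)–(2.562,1.000)
cell (2,1): code 0011 → (2.562,1.000)–(2.447,2.000)
cell (2,2): code 0001 → (2.447,2.000)–(2.000,2.449)
total: 8 segments, chained into 1 closed loop(s), length Σ = 7.485505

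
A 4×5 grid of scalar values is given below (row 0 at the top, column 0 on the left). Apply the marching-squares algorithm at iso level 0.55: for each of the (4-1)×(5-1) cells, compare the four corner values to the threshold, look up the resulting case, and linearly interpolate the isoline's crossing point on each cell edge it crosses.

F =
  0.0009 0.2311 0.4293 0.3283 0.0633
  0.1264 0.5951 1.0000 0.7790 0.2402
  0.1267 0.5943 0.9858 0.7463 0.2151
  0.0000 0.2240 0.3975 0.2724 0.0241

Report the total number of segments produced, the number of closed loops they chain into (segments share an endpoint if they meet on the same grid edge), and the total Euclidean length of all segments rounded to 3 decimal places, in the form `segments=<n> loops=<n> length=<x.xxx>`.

segments=10 loops=1 length=7.997

cell (0,0): code 0100 → (0.876,1.000)–(1.000,0.904)
cell (0,1): code 1100 → (0.211,2.000)–(0.876,1.000)
cell (0,2): code 1100 → (0.492,3.000)–(0.211,2.000)
cell (0,3): code 1000 → (1.000,3.425)–(0.492,3.000)
cell (1,0): code 0110 → (1.000,0.904)–(2.000,0.905)
cell (1,3): code 1001 → (2.000,3.370)–(1.000,3.425)
cell (2,0): code 0010 → (2.000,0.905)–(2.120,1.000)
cell (2,1): code 0011 → (2.120,1.000)–(2.741,2.000)
cell (2,2): code 0011 → (2.741,2.000)–(2.414,3.000)
cell (2,3): code 0001 → (2.414,3.000)–(2.000,3.370)
total: 10 segments, chained into 1 closed loop(s), length Σ = 7.997002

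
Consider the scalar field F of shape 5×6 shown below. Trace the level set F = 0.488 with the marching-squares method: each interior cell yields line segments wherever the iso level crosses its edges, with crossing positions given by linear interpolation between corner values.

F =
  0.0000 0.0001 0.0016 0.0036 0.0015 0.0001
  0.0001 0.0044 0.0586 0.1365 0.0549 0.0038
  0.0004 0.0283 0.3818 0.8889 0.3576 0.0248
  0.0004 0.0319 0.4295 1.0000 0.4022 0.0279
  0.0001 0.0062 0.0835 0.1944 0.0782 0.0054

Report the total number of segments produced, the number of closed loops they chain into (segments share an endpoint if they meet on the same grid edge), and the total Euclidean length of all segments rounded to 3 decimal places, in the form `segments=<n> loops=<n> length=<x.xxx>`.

segments=6 loops=1 length=6.054

cell (1,2): code 0100 → (1.467,3.000)–(2.000,2.209)
cell (1,3): code 1000 → (2.000,3.755)–(1.467,3.000)
cell (2,2): code 0110 → (2.000,2.209)–(3.000,2.103)
cell (2,3): code 1001 → (3.000,3.856)–(2.000,3.755)
cell (3,2): code 0010 → (3.000,2.103)–(3.636,3.000)
cell (3,3): code 0001 → (3.636,3.000)–(3.000,3.856)
total: 6 segments, chained into 1 closed loop(s), length Σ = 6.054204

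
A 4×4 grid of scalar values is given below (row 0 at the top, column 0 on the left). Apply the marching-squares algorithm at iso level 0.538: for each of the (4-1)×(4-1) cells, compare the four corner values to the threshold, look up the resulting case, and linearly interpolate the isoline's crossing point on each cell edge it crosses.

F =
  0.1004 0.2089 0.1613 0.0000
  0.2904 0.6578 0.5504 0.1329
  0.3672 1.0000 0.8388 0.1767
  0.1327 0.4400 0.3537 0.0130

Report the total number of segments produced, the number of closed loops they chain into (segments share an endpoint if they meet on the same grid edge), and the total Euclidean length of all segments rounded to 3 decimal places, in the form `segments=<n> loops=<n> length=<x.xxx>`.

segments=8 loops=1 length=6.548

cell (0,0): code 0100 → (0.733,1.000)–(1.000,0.674)
cell (0,1): code 1100 → (0.968,2.000)–(0.733,1.000)
cell (0,2): code 1000 → (1.000,2.030)–(0.968,2.000)
cell (1,0): code 0110 → (1.000,0.674)–(2.000,0.270)
cell (1,2): code 1001 → (2.000,2.454)–(1.000,2.030)
cell (2,0): code 0010 → (2.000,0.270)–(2.825,1.000)
cell (2,1): code 0011 → (2.825,1.000)–(2.620,2.000)
cell (2,2): code 0001 → (2.620,2.000)–(2.000,2.454)
total: 8 segments, chained into 1 closed loop(s), length Σ = 6.548251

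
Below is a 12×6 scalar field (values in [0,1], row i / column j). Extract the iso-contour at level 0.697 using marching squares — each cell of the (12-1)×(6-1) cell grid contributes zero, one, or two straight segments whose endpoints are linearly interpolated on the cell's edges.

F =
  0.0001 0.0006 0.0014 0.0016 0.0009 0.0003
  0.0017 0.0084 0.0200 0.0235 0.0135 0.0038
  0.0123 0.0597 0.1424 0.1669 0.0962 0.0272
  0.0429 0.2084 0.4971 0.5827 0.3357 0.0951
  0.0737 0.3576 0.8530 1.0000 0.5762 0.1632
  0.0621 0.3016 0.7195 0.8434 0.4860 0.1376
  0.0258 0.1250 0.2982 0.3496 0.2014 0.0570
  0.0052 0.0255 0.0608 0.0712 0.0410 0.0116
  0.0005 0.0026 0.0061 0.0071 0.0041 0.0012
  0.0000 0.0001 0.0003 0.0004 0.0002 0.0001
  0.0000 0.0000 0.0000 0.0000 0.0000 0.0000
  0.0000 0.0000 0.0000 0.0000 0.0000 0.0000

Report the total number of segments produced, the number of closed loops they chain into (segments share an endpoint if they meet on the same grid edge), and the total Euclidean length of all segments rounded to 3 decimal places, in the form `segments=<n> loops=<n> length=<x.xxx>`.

segments=8 loops=1 length=6.289

cell (3,1): code 0100 → (3.562,2.000)–(4.000,1.685)
cell (3,2): code 1100 → (3.274,3.000)–(3.562,2.000)
cell (3,3): code 1000 → (4.000,3.715)–(3.274,3.000)
cell (4,1): code 0110 → (4.000,1.685)–(5.000,1.946)
cell (4,3): code 1001 → (5.000,3.410)–(4.000,3.715)
cell (5,1): code 0010 → (5.000,1.946)–(5.053,2.000)
cell (5,2): code 0011 → (5.053,2.000)–(5.296,3.000)
cell (5,3): code 0001 → (5.296,3.000)–(5.000,3.410)
total: 8 segments, chained into 1 closed loop(s), length Σ = 6.289008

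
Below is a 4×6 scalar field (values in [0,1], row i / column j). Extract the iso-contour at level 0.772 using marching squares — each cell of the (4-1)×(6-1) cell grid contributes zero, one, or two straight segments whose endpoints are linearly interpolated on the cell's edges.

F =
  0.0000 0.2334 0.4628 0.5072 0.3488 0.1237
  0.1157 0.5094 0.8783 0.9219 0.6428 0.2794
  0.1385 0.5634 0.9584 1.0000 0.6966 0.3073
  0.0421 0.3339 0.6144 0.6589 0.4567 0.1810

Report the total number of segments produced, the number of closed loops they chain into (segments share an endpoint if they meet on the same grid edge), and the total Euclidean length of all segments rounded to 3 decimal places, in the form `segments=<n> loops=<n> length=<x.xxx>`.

segments=8 loops=1 length=6.810

cell (0,1): code 0100 → (0.744,2.000)–(1.000,1.712)
cell (0,2): code 1100 → (0.639,3.000)–(0.744,2.000)
cell (0,3): code 1000 → (1.000,3.537)–(0.639,3.000)
cell (1,1): code 0110 → (1.000,1.712)–(2.000,1.528)
cell (1,3): code 1001 → (2.000,3.751)–(1.000,3.537)
cell (2,1): code 0010 → (2.000,1.528)–(2.542,2.000)
cell (2,2): code 0011 → (2.542,2.000)–(2.668,3.000)
cell (2,3): code 0001 → (2.668,3.000)–(2.000,3.751)
total: 8 segments, chained into 1 closed loop(s), length Σ = 6.810021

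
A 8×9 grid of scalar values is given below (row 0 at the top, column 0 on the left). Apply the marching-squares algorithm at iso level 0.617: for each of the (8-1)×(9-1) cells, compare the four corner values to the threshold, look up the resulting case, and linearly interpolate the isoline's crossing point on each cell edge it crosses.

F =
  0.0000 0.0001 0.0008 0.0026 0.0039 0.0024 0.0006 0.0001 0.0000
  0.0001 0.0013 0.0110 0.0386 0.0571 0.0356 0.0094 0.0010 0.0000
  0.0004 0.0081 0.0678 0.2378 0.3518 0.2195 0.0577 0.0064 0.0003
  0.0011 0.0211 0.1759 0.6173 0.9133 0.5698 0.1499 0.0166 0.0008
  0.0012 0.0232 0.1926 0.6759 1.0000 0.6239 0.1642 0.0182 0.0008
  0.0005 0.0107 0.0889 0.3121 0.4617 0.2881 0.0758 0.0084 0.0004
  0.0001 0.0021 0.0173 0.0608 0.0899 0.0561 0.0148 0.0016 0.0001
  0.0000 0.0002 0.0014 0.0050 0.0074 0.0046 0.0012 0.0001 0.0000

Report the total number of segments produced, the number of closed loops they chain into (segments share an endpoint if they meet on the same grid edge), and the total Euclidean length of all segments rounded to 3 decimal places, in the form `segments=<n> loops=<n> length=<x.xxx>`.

segments=10 loops=1 length=6.746

cell (2,2): code 0100 → (2.999,3.000)–(3.000,2.999)
cell (2,3): code 1100 → (2.472,4.000)–(2.999,3.000)
cell (2,4): code 1000 → (3.000,4.863)–(2.472,4.000)
cell (3,2): code 0110 → (3.000,2.999)–(4.000,2.878)
cell (3,4): code 1101 → (3.872,5.000)–(3.000,4.863)
cell (3,5): code 1000 → (4.000,5.015)–(3.872,5.000)
cell (4,2): code 0010 → (4.000,2.878)–(4.162,3.000)
cell (4,3): code 0011 → (4.162,3.000)–(4.711,4.000)
cell (4,4): code 0011 → (4.711,4.000)–(4.021,5.000)
cell (4,5): code 0001 → (4.021,5.000)–(4.000,5.015)
total: 10 segments, chained into 1 closed loop(s), length Σ = 6.746171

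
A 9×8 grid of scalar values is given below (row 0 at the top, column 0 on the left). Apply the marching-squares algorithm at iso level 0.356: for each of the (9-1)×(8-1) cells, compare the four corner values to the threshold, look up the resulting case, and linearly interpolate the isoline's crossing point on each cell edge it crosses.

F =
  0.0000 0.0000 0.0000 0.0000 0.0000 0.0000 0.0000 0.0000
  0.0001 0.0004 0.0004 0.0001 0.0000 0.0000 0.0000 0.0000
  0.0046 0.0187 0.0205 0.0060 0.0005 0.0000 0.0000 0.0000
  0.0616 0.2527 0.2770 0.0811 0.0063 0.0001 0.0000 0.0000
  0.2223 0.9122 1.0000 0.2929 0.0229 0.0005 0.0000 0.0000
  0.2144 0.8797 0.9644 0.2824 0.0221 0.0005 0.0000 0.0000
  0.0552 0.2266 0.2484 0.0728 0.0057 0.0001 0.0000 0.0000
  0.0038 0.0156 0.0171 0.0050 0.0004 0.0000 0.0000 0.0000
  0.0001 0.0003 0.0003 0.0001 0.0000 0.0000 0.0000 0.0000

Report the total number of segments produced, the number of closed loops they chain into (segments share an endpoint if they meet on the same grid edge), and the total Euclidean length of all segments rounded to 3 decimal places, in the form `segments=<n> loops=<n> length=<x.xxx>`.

cell (3,0): code 0100 → (3.157,1.000)–(4.000,0.194)
cell (3,1): code 1100 → (3.109,2.000)–(3.157,1.000)
cell (3,2): code 1000 → (4.000,2.911)–(3.109,2.000)
cell (4,0): code 0110 → (4.000,0.194)–(5.000,0.213)
cell (4,2): code 1001 → (5.000,2.892)–(4.000,2.911)
cell (5,0): code 0010 → (5.000,0.213)–(5.802,1.000)
cell (5,1): code 0011 → (5.802,1.000)–(5.850,2.000)
cell (5,2): code 0001 → (5.850,2.000)–(5.000,2.892)
total: 8 segments, chained into 1 closed loop(s), length Σ = 8.798935

segments=8 loops=1 length=8.799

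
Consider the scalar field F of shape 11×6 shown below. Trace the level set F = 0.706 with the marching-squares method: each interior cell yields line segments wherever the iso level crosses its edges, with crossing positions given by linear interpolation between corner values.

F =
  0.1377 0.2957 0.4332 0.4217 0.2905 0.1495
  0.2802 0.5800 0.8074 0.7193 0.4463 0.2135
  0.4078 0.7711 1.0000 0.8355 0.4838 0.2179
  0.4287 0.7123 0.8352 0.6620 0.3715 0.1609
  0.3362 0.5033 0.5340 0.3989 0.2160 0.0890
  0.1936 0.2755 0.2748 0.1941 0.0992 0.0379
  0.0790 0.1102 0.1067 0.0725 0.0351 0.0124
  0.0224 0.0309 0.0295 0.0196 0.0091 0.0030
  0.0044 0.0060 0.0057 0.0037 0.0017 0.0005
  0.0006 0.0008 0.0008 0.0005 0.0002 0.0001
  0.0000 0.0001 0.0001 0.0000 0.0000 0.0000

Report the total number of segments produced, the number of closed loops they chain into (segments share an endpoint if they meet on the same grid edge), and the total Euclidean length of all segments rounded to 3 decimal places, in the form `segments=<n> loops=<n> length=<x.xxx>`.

cell (0,1): code 0100 → (0.729,2.000)–(1.000,1.554)
cell (0,2): code 1100 → (0.955,3.000)–(0.729,2.000)
cell (0,3): code 1000 → (1.000,3.049)–(0.955,3.000)
cell (1,0): code 0100 → (1.659,1.000)–(2.000,0.821)
cell (1,1): code 1110 → (1.000,1.554)–(1.659,1.000)
cell (1,3): code 1001 → (2.000,3.368)–(1.000,3.049)
cell (2,0): code 0110 → (2.000,0.821)–(3.000,0.978)
cell (2,2): code 1011 → (3.000,2.746)–(2.746,3.000)
cell (2,3): code 0001 → (2.746,3.000)–(2.000,3.368)
cell (3,0): code 0010 → (3.000,0.978)–(3.030,1.000)
cell (3,1): code 0011 → (3.030,1.000)–(3.429,2.000)
cell (3,2): code 0001 → (3.429,2.000)–(3.000,2.746)
total: 12 segments, chained into 1 closed loop(s), length Σ = 8.087158

segments=12 loops=1 length=8.087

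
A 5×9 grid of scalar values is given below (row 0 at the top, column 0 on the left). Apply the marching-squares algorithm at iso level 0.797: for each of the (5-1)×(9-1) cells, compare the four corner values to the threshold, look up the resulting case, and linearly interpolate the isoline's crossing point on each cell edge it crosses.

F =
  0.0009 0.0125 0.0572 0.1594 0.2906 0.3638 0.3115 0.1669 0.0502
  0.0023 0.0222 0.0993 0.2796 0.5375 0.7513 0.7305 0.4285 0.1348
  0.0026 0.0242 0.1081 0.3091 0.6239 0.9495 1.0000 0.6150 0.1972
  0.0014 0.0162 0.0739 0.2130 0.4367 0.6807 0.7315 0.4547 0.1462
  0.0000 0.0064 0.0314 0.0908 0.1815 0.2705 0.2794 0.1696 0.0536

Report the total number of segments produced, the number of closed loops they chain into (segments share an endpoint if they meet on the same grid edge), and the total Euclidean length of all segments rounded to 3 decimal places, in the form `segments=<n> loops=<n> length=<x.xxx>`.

cell (1,4): code 0100 → (1.231,5.000)–(2.000,4.532)
cell (1,5): code 1100 → (1.247,6.000)–(1.231,5.000)
cell (1,6): code 1000 → (2.000,6.527)–(1.247,6.000)
cell (2,4): code 0010 → (2.000,4.532)–(2.567,5.000)
cell (2,5): code 0011 → (2.567,5.000)–(2.756,6.000)
cell (2,6): code 0001 → (2.756,6.000)–(2.000,6.527)
total: 6 segments, chained into 1 closed loop(s), length Σ = 5.495447

segments=6 loops=1 length=5.495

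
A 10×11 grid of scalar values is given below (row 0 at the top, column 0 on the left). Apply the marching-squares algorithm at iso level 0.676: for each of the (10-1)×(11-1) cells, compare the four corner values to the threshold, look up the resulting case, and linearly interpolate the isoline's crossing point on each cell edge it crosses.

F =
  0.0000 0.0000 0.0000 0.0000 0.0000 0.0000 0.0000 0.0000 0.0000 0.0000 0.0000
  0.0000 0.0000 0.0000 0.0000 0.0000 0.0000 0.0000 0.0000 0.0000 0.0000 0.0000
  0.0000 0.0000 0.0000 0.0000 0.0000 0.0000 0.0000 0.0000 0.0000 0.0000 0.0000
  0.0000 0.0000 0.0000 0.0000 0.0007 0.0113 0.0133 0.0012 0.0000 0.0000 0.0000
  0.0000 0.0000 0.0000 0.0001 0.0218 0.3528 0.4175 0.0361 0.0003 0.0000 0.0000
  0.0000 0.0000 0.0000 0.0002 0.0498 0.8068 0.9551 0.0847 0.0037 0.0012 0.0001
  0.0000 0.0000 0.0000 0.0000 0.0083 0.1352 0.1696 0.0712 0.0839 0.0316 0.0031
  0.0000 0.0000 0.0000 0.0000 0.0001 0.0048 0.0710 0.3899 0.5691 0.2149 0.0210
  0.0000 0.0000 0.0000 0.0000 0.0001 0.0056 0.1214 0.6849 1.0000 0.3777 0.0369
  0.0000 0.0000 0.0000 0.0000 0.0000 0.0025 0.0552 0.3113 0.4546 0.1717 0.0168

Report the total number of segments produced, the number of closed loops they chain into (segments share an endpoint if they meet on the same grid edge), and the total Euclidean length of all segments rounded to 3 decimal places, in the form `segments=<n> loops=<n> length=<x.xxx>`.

cell (4,4): code 0100 → (4.712,5.000)–(5.000,4.827)
cell (4,5): code 1100 → (4.481,6.000)–(4.712,5.000)
cell (4,6): code 1000 → (5.000,6.321)–(4.481,6.000)
cell (5,4): code 0010 → (5.000,4.827)–(5.195,5.000)
cell (5,5): code 0011 → (5.195,5.000)–(5.355,6.000)
cell (5,6): code 0001 → (5.355,6.000)–(5.000,6.321)
cell (7,6): code 0100 → (7.970,7.000)–(8.000,6.984)
cell (7,7): code 1100 → (7.248,8.000)–(7.970,7.000)
cell (7,8): code 1000 → (8.000,8.521)–(7.248,8.000)
cell (8,6): code 0010 → (8.000,6.984)–(8.024,7.000)
cell (8,7): code 0011 → (8.024,7.000)–(8.594,8.000)
cell (8,8): code 0001 → (8.594,8.000)–(8.000,8.521)
total: 12 segments, chained into 2 closed loop(s), length Σ = 7.875827

segments=12 loops=2 length=7.876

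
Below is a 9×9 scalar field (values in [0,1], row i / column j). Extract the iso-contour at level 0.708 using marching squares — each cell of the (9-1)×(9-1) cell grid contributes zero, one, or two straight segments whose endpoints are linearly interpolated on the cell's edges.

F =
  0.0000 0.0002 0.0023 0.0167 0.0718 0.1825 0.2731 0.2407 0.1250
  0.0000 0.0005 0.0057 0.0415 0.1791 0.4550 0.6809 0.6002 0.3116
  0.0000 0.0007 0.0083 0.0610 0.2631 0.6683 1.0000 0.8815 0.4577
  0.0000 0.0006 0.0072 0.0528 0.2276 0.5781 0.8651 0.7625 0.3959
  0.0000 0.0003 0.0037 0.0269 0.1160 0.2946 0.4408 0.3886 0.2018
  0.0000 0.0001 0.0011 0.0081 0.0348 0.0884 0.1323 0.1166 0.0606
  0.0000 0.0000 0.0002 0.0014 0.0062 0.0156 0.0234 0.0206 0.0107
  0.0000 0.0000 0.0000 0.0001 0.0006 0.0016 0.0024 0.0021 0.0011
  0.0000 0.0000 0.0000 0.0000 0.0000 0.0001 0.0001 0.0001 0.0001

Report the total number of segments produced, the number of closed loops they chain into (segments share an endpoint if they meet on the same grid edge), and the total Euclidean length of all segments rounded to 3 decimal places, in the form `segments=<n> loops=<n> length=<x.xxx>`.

cell (1,5): code 0100 → (1.085,6.000)–(2.000,5.120)
cell (1,6): code 1100 → (1.383,7.000)–(1.085,6.000)
cell (1,7): code 1000 → (2.000,7.409)–(1.383,7.000)
cell (2,5): code 0110 → (2.000,5.120)–(3.000,5.453)
cell (2,7): code 1001 → (3.000,7.149)–(2.000,7.409)
cell (3,5): code 0010 → (3.000,5.453)–(3.370,6.000)
cell (3,6): code 0011 → (3.370,6.000)–(3.146,7.000)
cell (3,7): code 0001 → (3.146,7.000)–(3.000,7.149)
total: 8 segments, chained into 1 closed loop(s), length Σ = 7.034926

segments=8 loops=1 length=7.035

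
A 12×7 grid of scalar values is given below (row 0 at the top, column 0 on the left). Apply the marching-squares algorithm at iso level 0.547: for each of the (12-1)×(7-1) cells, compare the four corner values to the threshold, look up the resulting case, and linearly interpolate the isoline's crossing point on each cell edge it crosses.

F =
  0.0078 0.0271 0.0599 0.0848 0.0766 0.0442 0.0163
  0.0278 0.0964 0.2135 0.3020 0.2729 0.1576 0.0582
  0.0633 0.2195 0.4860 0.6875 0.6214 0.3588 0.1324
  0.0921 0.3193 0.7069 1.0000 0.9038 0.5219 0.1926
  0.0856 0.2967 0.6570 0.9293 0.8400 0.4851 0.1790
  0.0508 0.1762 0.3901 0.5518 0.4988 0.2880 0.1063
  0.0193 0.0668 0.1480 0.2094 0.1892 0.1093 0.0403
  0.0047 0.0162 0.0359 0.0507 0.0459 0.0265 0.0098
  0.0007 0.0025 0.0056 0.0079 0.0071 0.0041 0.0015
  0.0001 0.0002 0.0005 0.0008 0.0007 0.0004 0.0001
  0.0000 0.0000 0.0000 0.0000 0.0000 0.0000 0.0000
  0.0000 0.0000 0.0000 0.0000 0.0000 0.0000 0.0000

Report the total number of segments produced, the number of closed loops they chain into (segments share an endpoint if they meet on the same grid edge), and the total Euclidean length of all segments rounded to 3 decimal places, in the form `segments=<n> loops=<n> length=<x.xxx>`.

segments=14 loops=1 length=10.484

cell (1,2): code 0100 → (1.636,3.000)–(2.000,2.303)
cell (1,3): code 1100 → (1.787,4.000)–(1.636,3.000)
cell (1,4): code 1000 → (2.000,4.283)–(1.787,4.000)
cell (2,1): code 0100 → (2.276,2.000)–(3.000,1.587)
cell (2,2): code 1110 → (2.000,2.303)–(2.276,2.000)
cell (2,4): code 1001 → (3.000,4.934)–(2.000,4.283)
cell (3,1): code 0110 → (3.000,1.587)–(4.000,1.695)
cell (3,4): code 1001 → (4.000,4.826)–(3.000,4.934)
cell (4,1): code 0010 → (4.000,1.695)–(4.412,2.000)
cell (4,2): code 0111 → (4.412,2.000)–(5.000,2.970)
cell (4,3): code 1011 → (5.000,3.091)–(4.859,4.000)
cell (4,4): code 0001 → (4.859,4.000)–(4.000,4.826)
cell (5,2): code 0010 → (5.000,2.970)–(5.014,3.000)
cell (5,3): code 0001 → (5.014,3.000)–(5.000,3.091)
total: 14 segments, chained into 1 closed loop(s), length Σ = 10.484045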